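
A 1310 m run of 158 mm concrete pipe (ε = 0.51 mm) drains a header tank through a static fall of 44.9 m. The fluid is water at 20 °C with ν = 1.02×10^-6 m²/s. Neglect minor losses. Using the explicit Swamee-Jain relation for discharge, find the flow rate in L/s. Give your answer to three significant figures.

Swamee-Jain (Type II): Q = -0.965·√(gD⁵h_f/L)·ln[ε/(3.7D) + √(3.17ν²L/(gD³h_f))]
√(gD⁵h_f/L) = √(9.81·0.158⁵·44.9/1310) = 0.005754
ε/(3.7D) = 8.72×10^-4; √(3.17ν²L/(gD³h_f)) = 4.99×10^-5
Q = -0.965·0.005754·ln(9.223×10^-4) = 0.03880 m³/s
Check: V = 1.98 m/s, Re = 3.07×10^5, f = 0.02728, h_f = 45.1 m ≈ 44.9 m ✓

Q ≈ 38.8 L/s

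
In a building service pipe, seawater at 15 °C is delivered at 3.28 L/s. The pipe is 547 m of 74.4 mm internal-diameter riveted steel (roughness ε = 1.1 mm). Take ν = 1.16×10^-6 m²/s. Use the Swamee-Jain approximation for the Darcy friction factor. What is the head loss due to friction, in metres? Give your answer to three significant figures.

h_f ≈ 9.56 m

V = 4Q/(πD²) = 4·0.00328/(π·0.0744²) = 0.7545 m/s
Re = VD/ν = 0.7545·0.0744/1.16×10^-6 = 4.84×10^4 → turbulent
ε/D = 1.1/74.4 = 0.0148
Swamee-Jain: f = 0.04481
h_f = f(L/D)V²/(2g) = 0.04481·(547/0.0744)·0.7545²/(2·9.81) = 9.558 m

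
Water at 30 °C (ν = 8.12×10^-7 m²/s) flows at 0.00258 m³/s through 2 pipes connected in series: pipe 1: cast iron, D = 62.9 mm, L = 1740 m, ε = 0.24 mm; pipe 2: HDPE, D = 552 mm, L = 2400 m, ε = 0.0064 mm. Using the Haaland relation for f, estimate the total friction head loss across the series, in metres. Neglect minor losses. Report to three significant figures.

Pipe 1: V = 0.8303 m/s, Re = 6.43×10^4, ε/D = 0.00382, f = 0.02962, h_1 = f(L/D)V²/2g = 28.79 m
Pipe 2: V = 0.01078 m/s, Re = 7330, ε/D = 1.16×10^-5, f = 0.03371, h_2 = f(L/D)V²/2g = 8.682×10^-4 m
Series → Q common, losses add: H = Σh = 28.79 m

H ≈ 28.8 m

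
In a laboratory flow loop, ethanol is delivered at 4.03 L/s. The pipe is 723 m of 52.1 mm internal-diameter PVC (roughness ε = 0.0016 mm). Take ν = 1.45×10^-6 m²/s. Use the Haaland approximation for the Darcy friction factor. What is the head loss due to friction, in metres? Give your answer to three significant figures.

V = 4Q/(πD²) = 4·0.00403/(π·0.0521²) = 1.890 m/s
Re = VD/ν = 1.890·0.0521/1.45×10^-6 = 6.79×10^4 → turbulent
ε/D = 0.0016/52.1 = 3.07×10^-5
Haaland: f = 0.01945
h_f = f(L/D)V²/(2g) = 0.01945·(723/0.0521)·1.890²/(2·9.81) = 49.16 m

h_f ≈ 49.2 m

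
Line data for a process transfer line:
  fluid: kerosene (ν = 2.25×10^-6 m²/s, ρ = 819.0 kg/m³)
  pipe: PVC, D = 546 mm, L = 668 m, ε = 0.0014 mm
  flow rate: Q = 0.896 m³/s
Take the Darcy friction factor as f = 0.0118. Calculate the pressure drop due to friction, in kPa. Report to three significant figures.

Δp ≈ 86.6 kPa

V = 4Q/(πD²) = 4·0.896/(π·0.546²) = 3.827 m/s
h_f = f(L/D)V²/(2g) = 0.01180·(668/0.546)·3.827²/(2·9.81) = 10.78 m
Δp = ρg·h_f = 819.0·9.81·10.78 = 86.57 kPa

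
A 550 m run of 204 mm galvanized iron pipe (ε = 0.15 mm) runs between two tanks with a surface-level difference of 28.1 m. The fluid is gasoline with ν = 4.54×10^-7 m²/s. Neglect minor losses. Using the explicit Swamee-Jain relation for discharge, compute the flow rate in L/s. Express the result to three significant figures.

Q ≈ 109 L/s

Swamee-Jain (Type II): Q = -0.965·√(gD⁵h_f/L)·ln[ε/(3.7D) + √(3.17ν²L/(gD³h_f))]
√(gD⁵h_f/L) = √(9.81·0.204⁵·28.1/550) = 0.01331
ε/(3.7D) = 1.99×10^-4; √(3.17ν²L/(gD³h_f)) = 1.24×10^-5
Q = -0.965·0.01331·ln(2.111×10^-4) = 0.1087 m³/s
Check: V = 3.32 m/s, Re = 1.49×10^6, f = 0.01858, h_f = 28.2 m ≈ 28.1 m ✓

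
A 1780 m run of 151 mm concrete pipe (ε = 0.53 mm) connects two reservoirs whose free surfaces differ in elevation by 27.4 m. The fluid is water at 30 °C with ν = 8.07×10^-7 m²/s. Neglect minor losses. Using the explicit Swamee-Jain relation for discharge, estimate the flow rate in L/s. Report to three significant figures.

Swamee-Jain (Type II): Q = -0.965·√(gD⁵h_f/L)·ln[ε/(3.7D) + √(3.17ν²L/(gD³h_f))]
√(gD⁵h_f/L) = √(9.81·0.151⁵·27.4/1780) = 0.003443
ε/(3.7D) = 9.49×10^-4; √(3.17ν²L/(gD³h_f)) = 6.30×10^-5
Q = -0.965·0.003443·ln(0.001012) = 0.02291 m³/s
Check: V = 1.28 m/s, Re = 2.39×10^5, f = 0.02803, h_f = 27.6 m ≈ 27.4 m ✓

Q ≈ 22.9 L/s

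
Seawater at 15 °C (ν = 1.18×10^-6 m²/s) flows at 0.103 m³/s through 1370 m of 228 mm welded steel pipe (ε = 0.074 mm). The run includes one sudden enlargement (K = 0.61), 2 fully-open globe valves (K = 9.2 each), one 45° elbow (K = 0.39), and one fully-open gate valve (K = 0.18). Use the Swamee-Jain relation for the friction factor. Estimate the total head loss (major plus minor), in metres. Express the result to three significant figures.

V = 4Q/(πD²) = 2.523 m/s; V²/2g = 0.3244 m
Re = 4.87×10^5, ε/D = 3.25×10^-4 → f = 0.01659 (Swamee-Jain)
Major: h_f = f(L/D)·V²/2g = 0.01659·6009·0.3244 = 32.34 m
Minor: ΣK = 19.6; h_m = ΣK·V²/2g = 6.351 m
Total H_L = 32.34 + 6.351 = 38.69 m

H_L ≈ 38.7 m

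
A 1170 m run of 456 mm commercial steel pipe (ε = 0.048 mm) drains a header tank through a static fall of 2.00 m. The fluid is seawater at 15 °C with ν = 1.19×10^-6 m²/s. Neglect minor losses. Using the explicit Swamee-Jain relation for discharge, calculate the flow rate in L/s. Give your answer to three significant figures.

Q ≈ 165 L/s

Swamee-Jain (Type II): Q = -0.965·√(gD⁵h_f/L)·ln[ε/(3.7D) + √(3.17ν²L/(gD³h_f))]
√(gD⁵h_f/L) = √(9.81·0.456⁵·2.00/1170) = 0.01818
ε/(3.7D) = 2.84×10^-5; √(3.17ν²L/(gD³h_f)) = 5.31×10^-5
Q = -0.965·0.01818·ln(8.158×10^-5) = 0.1652 m³/s
Check: V = 1.01 m/s, Re = 3.88×10^5, f = 0.01498, h_f = 2.00 m ≈ 2.00 m ✓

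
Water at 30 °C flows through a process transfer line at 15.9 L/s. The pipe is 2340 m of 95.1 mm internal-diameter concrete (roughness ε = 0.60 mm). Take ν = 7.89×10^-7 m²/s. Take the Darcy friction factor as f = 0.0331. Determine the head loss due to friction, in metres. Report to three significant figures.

V = 4Q/(πD²) = 4·0.0159/(π·0.0951²) = 2.238 m/s
h_f = f(L/D)V²/(2g) = 0.03310·(2340/0.0951)·2.238²/(2·9.81) = 208.0 m

h_f ≈ 208 m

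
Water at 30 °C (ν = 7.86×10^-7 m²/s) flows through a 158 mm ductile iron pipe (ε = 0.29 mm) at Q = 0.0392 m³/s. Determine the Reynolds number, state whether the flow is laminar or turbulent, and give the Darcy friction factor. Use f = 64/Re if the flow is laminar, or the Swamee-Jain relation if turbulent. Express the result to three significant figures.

Re ≈ 4.02×10^5; turbulent; f ≈ 0.0235

V = 4Q/(πD²) = 1.999 m/s
Re = VD/ν = 1.999·0.158/7.86×10^-7 = 4.02×10^5
Re > 4000 → turbulent; ε/D = 0.00184
Swamee-Jain: f = 0.02351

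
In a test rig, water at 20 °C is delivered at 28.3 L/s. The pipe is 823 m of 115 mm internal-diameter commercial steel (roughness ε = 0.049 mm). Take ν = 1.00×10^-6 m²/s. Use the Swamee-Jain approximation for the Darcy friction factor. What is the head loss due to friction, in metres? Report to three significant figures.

h_f ≈ 48.3 m

V = 4Q/(πD²) = 4·0.0283/(π·0.115²) = 2.725 m/s
Re = VD/ν = 2.725·0.115/1.00×10^-6 = 3.13×10^5 → turbulent
ε/D = 0.049/115 = 4.26×10^-4
Swamee-Jain: f = 0.01783
h_f = f(L/D)V²/(2g) = 0.01783·(823/0.115)·2.725²/(2·9.81) = 48.28 m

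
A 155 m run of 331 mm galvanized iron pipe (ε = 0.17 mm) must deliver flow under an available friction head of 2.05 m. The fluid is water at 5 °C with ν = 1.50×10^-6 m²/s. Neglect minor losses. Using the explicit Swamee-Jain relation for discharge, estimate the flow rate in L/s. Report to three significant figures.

Swamee-Jain (Type II): Q = -0.965·√(gD⁵h_f/L)·ln[ε/(3.7D) + √(3.17ν²L/(gD³h_f))]
√(gD⁵h_f/L) = √(9.81·0.331⁵·2.05/155) = 0.02270
ε/(3.7D) = 1.39×10^-4; √(3.17ν²L/(gD³h_f)) = 3.89×10^-5
Q = -0.965·0.02270·ln(1.777×10^-4) = 0.1892 m³/s
Check: V = 2.20 m/s, Re = 4.85×10^5, f = 0.01789, h_f = 2.06 m ≈ 2.05 m ✓

Q ≈ 189 L/s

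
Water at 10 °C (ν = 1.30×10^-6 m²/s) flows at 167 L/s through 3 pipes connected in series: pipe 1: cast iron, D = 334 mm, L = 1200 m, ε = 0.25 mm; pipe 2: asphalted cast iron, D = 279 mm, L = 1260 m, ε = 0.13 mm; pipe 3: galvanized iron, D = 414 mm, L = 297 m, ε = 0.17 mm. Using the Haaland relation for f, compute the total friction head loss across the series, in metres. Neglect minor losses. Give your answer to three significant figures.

H ≈ 43.2 m

Pipe 1: V = 1.906 m/s, Re = 4.90×10^5, ε/D = 7.49×10^-4, f = 0.01901, h_1 = f(L/D)V²/2g = 12.65 m
Pipe 2: V = 2.732 m/s, Re = 5.86×10^5, ε/D = 4.66×10^-4, f = 0.01724, h_2 = f(L/D)V²/2g = 29.60 m
Pipe 3: V = 1.241 m/s, Re = 3.95×10^5, ε/D = 4.11×10^-4, f = 0.01721, h_3 = f(L/D)V²/2g = 0.9685 m
Series → Q common, losses add: H = Σh = 43.22 m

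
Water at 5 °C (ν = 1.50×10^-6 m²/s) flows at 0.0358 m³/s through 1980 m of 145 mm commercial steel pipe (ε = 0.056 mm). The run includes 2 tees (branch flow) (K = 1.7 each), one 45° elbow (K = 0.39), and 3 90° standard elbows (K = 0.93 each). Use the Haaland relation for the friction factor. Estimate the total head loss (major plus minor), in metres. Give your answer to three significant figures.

H_L ≈ 60.2 m

V = 4Q/(πD²) = 2.168 m/s; V²/2g = 0.2396 m
Re = 2.10×10^5, ε/D = 3.86×10^-4 → f = 0.01793 (Haaland)
Major: h_f = f(L/D)·V²/2g = 0.01793·13655·0.2396 = 58.66 m
Minor: ΣK = 6.58; h_m = ΣK·V²/2g = 1.576 m
Total H_L = 58.66 + 1.576 = 60.24 m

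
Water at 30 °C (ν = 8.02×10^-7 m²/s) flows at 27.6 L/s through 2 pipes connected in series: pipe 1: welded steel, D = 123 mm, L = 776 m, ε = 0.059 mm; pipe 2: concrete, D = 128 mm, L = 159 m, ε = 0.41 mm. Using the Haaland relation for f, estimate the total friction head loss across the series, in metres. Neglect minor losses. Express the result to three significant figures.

Pipe 1: V = 2.323 m/s, Re = 3.56×10^5, ε/D = 4.80×10^-4, f = 0.01776, h_1 = f(L/D)V²/2g = 30.81 m
Pipe 2: V = 2.145 m/s, Re = 3.42×10^5, ε/D = 0.00320, f = 0.02705, h_2 = f(L/D)V²/2g = 7.878 m
Series → Q common, losses add: H = Σh = 38.69 m

H ≈ 38.7 m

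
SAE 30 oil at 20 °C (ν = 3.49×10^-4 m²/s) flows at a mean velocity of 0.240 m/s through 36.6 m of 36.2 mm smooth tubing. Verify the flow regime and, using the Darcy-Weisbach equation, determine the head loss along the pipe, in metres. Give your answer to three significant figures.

h_f ≈ 7.63 m

Re = VD/ν = 0.240·0.03620/3.49×10^-4 = 24.9 → laminar (Re < 2300)
f = 64/Re = 2.571
h_f = f(L/D)V²/(2g) = 2.571·(36.6/0.03620)·0.240²/(2·9.81) = 7.631 m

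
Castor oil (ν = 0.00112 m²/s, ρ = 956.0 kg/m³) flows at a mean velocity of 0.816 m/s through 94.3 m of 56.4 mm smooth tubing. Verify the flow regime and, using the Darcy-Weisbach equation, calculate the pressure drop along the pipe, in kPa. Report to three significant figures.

Δp ≈ 829 kPa

Re = VD/ν = 0.816·0.05640/0.00112 = 41.1 → laminar (Re < 2300)
f = 64/Re = 1.558
h_f = f(L/D)V²/(2g) = 1.558·(94.3/0.05640)·0.816²/(2·9.81) = 88.38 m
Δp = ρg·h_f = 956.0·9.81·88.38 = 828.8 kPa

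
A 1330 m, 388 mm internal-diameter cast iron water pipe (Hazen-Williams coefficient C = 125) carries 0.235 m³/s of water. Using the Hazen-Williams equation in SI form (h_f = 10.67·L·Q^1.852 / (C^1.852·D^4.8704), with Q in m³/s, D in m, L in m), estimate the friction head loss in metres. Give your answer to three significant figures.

h_f ≈ 12.8 m

h_f = 10.67·1330·0.235^1.852 / (125^1.852·0.388^4.8704) = 12.77 m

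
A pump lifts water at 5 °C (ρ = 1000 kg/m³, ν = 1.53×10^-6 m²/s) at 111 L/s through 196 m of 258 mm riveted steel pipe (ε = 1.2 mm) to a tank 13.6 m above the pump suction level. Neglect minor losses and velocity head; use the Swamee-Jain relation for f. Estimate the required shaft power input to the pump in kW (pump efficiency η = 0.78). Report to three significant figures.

P_shaft ≈ 26.3 kW

V = 4Q/(πD²) = 2.123 m/s; Re = 3.58×10^5; ε/D = 0.00465; f = 0.03012
h_f = f(L/D)V²/2g = 5.257 m
Total head H = z + h_f = 13.6 + 5.257 = 18.86 m
P_hyd = ρgQH = 1000·9.81·0.111·18.86 = 20.53 kW
P_shaft = P_hyd/η = 20.53/0.78 = 26.32 kW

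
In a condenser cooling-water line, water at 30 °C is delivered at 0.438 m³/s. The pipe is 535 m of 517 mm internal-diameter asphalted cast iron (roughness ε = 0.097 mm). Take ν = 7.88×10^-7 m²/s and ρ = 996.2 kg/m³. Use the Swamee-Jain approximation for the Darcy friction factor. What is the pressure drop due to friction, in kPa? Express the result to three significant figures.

Δp ≈ 32.3 kPa

V = 4Q/(πD²) = 4·0.438/(π·0.517²) = 2.086 m/s
Re = VD/ν = 2.086·0.517/7.88×10^-7 = 1.37×10^6 → turbulent
ε/D = 0.097/517 = 1.88×10^-4
Swamee-Jain: f = 0.01439
h_f = f(L/D)V²/(2g) = 0.01439·(535/0.517)·2.086²/(2·9.81) = 3.304 m
Δp = ρg·h_f = 996.2·9.81·3.304 = 32.29 kPa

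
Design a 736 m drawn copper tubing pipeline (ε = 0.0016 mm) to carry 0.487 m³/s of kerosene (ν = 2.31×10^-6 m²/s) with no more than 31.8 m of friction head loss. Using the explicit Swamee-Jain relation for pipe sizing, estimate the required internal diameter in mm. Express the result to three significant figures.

D ≈ 358 mm

Swamee-Jain (Type III): D = 0.66·[ε^1.25·(LQ²/(gh_f))^4.75 + ν·Q^9.4·(L/(gh_f))^5.2]^0.04
LQ²/(gh_f) = 0.5596; L/(gh_f) = 2.359
Term 1 = ε^1.25·(…)^4.75 = 3.61×10^-9; Term 2 = ν·Q^9.4·(…)^5.2 = 2.32×10^-7
D = 0.66·(3.61×10^-9 + 2.32×10^-7)^0.04 = 0.3584 m = 358 mm
Check: V = 4.83 m/s, Re = 7.49×10^5, f = 0.01229, h_f = 30.0 m ≈ 31.8 m ✓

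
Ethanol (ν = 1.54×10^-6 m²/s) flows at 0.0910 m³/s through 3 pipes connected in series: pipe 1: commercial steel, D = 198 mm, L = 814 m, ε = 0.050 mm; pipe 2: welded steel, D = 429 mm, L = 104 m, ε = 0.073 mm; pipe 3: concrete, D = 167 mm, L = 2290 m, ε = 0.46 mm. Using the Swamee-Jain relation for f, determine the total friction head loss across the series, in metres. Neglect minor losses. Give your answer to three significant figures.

H ≈ 343 m

Pipe 1: V = 2.955 m/s, Re = 3.80×10^5, ε/D = 2.53×10^-4, f = 0.01635, h_1 = f(L/D)V²/2g = 29.92 m
Pipe 2: V = 0.6296 m/s, Re = 1.75×10^5, ε/D = 1.70×10^-4, f = 0.01724, h_2 = f(L/D)V²/2g = 0.08441 m
Pipe 3: V = 4.154 m/s, Re = 4.51×10^5, ε/D = 0.00275, f = 0.02599, h_3 = f(L/D)V²/2g = 313.5 m
Series → Q common, losses add: H = Σh = 343.5 m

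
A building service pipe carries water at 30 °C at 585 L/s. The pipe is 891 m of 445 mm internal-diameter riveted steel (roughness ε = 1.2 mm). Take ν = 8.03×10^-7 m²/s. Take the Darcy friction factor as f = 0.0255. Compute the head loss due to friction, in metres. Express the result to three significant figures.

h_f ≈ 36.8 m

V = 4Q/(πD²) = 4·0.585/(π·0.445²) = 3.761 m/s
h_f = f(L/D)V²/(2g) = 0.02550·(891/0.445)·3.761²/(2·9.81) = 36.82 m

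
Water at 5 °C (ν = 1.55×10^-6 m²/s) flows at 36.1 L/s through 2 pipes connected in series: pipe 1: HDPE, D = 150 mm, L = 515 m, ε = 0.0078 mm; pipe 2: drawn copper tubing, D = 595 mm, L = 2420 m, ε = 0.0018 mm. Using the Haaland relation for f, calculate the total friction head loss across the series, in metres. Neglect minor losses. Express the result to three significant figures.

Pipe 1: V = 2.043 m/s, Re = 1.98×10^5, ε/D = 5.20×10^-5, f = 0.01588, h_1 = f(L/D)V²/2g = 11.60 m
Pipe 2: V = 0.1298 m/s, Re = 4.98×10^4, ε/D = 3.03×10^-6, f = 0.02073, h_2 = f(L/D)V²/2g = 0.07245 m
Series → Q common, losses add: H = Σh = 11.67 m

H ≈ 11.7 m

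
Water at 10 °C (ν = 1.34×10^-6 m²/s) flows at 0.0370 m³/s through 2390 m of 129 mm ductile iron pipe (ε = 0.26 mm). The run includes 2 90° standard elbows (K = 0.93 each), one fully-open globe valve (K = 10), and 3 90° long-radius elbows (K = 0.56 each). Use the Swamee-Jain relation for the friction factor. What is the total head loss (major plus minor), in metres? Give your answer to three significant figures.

H_L ≈ 189 m

V = 4Q/(πD²) = 2.831 m/s; V²/2g = 0.4085 m
Re = 2.73×10^5, ε/D = 0.00202 → f = 0.02428 (Swamee-Jain)
Major: h_f = f(L/D)·V²/2g = 0.02428·18527·0.4085 = 183.8 m
Minor: ΣK = 13.5; h_m = ΣK·V²/2g = 5.531 m
Total H_L = 183.8 + 5.531 = 189.3 m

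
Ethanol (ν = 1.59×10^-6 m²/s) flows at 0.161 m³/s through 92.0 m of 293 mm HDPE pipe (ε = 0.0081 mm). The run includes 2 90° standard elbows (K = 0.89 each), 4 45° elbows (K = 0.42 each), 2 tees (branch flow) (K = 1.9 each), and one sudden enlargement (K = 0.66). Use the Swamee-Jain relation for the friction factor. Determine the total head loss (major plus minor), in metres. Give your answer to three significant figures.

V = 4Q/(πD²) = 2.388 m/s; V²/2g = 0.2906 m
Re = 4.40×10^5, ε/D = 2.76×10^-5 → f = 0.01379 (Swamee-Jain)
Major: h_f = f(L/D)·V²/2g = 0.01379·314.0·0.2906 = 1.259 m
Minor: ΣK = 7.92; h_m = ΣK·V²/2g = 2.302 m
Total H_L = 1.259 + 2.302 = 3.560 m

H_L ≈ 3.56 m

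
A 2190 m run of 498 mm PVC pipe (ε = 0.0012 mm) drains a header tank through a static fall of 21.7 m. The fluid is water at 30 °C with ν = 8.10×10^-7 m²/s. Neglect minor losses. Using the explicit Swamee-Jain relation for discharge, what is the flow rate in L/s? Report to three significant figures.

Q ≈ 589 L/s

Swamee-Jain (Type II): Q = -0.965·√(gD⁵h_f/L)·ln[ε/(3.7D) + √(3.17ν²L/(gD³h_f))]
√(gD⁵h_f/L) = √(9.81·0.498⁵·21.7/2190) = 0.05457
ε/(3.7D) = 6.51×10^-7; √(3.17ν²L/(gD³h_f)) = 1.32×10^-5
Q = -0.965·0.05457·ln(1.381×10^-5) = 0.5892 m³/s
Check: V = 3.02 m/s, Re = 1.86×10^6, f = 0.01057, h_f = 21.7 m ≈ 21.7 m ✓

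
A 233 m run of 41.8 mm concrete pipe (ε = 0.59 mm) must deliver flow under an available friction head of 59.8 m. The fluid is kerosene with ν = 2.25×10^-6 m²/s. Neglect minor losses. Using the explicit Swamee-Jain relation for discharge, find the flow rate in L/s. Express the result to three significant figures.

Q ≈ 3.01 L/s

Swamee-Jain (Type II): Q = -0.965·√(gD⁵h_f/L)·ln[ε/(3.7D) + √(3.17ν²L/(gD³h_f))]
√(gD⁵h_f/L) = √(9.81·0.0418⁵·59.8/233) = 5.668×10^-4
ε/(3.7D) = 0.00381; √(3.17ν²L/(gD³h_f)) = 2.95×10^-4
Q = -0.965·5.668×10^-4·ln(0.004110) = 0.003005 m³/s
Check: V = 2.19 m/s, Re = 4.07×10^4, f = 0.04434, h_f = 60.4 m ≈ 59.8 m ✓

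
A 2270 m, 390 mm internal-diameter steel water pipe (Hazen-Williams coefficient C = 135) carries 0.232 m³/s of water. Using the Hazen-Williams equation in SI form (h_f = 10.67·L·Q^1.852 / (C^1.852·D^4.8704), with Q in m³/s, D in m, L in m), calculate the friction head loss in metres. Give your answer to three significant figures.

h_f = 10.67·2270·0.232^1.852 / (135^1.852·0.390^4.8704) = 18.00 m

h_f ≈ 18.0 m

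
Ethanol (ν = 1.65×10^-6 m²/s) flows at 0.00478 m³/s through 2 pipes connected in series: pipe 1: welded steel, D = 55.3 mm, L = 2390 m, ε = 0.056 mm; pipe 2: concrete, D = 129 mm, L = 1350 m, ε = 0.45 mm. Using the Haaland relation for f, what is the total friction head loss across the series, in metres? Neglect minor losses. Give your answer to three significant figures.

Pipe 1: V = 1.990 m/s, Re = 6.67×10^4, ε/D = 0.00101, f = 0.02293, h_1 = f(L/D)V²/2g = 200.1 m
Pipe 2: V = 0.3657 m/s, Re = 2.86×10^4, ε/D = 0.00349, f = 0.03076, h_2 = f(L/D)V²/2g = 2.194 m
Series → Q common, losses add: H = Σh = 202.3 m

H ≈ 202 m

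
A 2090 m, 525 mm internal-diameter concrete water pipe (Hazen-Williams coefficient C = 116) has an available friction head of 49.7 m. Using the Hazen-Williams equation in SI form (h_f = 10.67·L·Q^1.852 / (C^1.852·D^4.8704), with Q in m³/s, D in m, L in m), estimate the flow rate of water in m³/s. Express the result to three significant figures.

Q ≈ 0.788 m³/s

Rearranging: Q = [h_f·C^1.852·D^4.8704 / (10.67·L)]^(1/1.852)
Q = [49.7·116^1.852·0.525^4.8704 / (10.67·2090)]^0.540 = 0.7881 m³/s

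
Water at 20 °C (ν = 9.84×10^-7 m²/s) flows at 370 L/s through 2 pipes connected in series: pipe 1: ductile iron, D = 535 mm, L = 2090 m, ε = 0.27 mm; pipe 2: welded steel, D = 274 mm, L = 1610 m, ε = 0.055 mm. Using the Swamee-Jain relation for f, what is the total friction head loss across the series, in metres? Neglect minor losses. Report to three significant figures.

H ≈ 179 m

Pipe 1: V = 1.646 m/s, Re = 8.95×10^5, ε/D = 5.05×10^-4, f = 0.01739, h_1 = f(L/D)V²/2g = 9.381 m
Pipe 2: V = 6.275 m/s, Re = 1.75×10^6, ε/D = 2.01×10^-4, f = 0.01440, h_2 = f(L/D)V²/2g = 169.8 m
Series → Q common, losses add: H = Σh = 179.2 m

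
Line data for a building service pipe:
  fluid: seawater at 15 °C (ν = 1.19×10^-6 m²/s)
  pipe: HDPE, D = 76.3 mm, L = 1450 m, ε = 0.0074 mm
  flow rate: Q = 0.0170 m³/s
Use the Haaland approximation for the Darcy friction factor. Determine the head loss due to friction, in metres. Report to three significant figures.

V = 4Q/(πD²) = 4·0.0170/(π·0.0763²) = 3.718 m/s
Re = VD/ν = 3.718·0.0763/1.19×10^-6 = 2.38×10^5 → turbulent
ε/D = 0.0074/76.3 = 9.70×10^-5
Haaland: f = 0.01573
h_f = f(L/D)V²/(2g) = 0.01573·(1450/0.0763)·3.718²/(2·9.81) = 210.6 m

h_f ≈ 211 m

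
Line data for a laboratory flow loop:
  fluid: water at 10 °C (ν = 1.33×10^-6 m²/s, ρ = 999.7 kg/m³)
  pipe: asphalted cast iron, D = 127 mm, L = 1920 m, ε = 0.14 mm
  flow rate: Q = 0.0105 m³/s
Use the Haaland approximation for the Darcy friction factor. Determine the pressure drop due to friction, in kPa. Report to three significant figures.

V = 4Q/(πD²) = 4·0.0105/(π·0.127²) = 0.8289 m/s
Re = VD/ν = 0.8289·0.127/1.33×10^-6 = 7.91×10^4 → turbulent
ε/D = 0.14/127 = 0.00110
Haaland: f = 0.02280
h_f = f(L/D)V²/(2g) = 0.02280·(1920/0.127)·0.8289²/(2·9.81) = 12.07 m
Δp = ρg·h_f = 999.7·9.81·12.07 = 118.4 kPa

Δp ≈ 118 kPa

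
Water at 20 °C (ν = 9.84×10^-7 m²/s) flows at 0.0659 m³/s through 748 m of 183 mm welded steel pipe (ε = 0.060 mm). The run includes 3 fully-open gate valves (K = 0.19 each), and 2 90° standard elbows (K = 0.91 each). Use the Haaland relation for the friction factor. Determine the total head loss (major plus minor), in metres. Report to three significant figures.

V = 4Q/(πD²) = 2.505 m/s; V²/2g = 0.3200 m
Re = 4.66×10^5, ε/D = 3.28×10^-4 → f = 0.01645 (Haaland)
Major: h_f = f(L/D)·V²/2g = 0.01645·4087·0.3200 = 21.51 m
Minor: ΣK = 2.39; h_m = ΣK·V²/2g = 0.7647 m
Total H_L = 21.51 + 0.7647 = 22.27 m

H_L ≈ 22.3 m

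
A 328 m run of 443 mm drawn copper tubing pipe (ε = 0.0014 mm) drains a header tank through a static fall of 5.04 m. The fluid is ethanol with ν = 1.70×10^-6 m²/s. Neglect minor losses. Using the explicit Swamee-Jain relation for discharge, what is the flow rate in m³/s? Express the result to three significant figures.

Q ≈ 0.514 m³/s

Swamee-Jain (Type II): Q = -0.965·√(gD⁵h_f/L)·ln[ε/(3.7D) + √(3.17ν²L/(gD³h_f))]
√(gD⁵h_f/L) = √(9.81·0.443⁵·5.04/328) = 0.05071
ε/(3.7D) = 8.54×10^-7; √(3.17ν²L/(gD³h_f)) = 2.64×10^-5
Q = -0.965·0.05071·ln(2.729×10^-5) = 0.5143 m³/s
Check: V = 3.34 m/s, Re = 8.69×10^5, f = 0.01196, h_f = 5.02 m ≈ 5.04 m ✓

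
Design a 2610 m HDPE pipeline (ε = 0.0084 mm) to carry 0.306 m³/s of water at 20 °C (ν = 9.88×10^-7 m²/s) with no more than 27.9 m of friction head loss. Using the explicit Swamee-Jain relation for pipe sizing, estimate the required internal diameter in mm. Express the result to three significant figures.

Swamee-Jain (Type III): D = 0.66·[ε^1.25·(LQ²/(gh_f))^4.75 + ν·Q^9.4·(L/(gh_f))^5.2]^0.04
LQ²/(gh_f) = 0.8929; L/(gh_f) = 9.536
Term 1 = ε^1.25·(…)^4.75 = 2.64×10^-7; Term 2 = ν·Q^9.4·(…)^5.2 = 1.79×10^-6
D = 0.66·(2.64×10^-7 + 1.79×10^-6)^0.04 = 0.3909 m = 391 mm
Check: V = 2.55 m/s, Re = 1.01×10^6, f = 0.01210, h_f = 26.8 m ≈ 27.9 m ✓

D ≈ 391 mm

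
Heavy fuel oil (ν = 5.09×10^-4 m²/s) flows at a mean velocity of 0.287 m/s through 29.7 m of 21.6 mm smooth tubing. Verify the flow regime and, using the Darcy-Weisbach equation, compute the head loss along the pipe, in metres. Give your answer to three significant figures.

h_f ≈ 30.3 m

Re = VD/ν = 0.287·0.02160/5.09×10^-4 = 12.2 → laminar (Re < 2300)
f = 64/Re = 5.255
h_f = f(L/D)V²/(2g) = 5.255·(29.7/0.02160)·0.287²/(2·9.81) = 30.33 m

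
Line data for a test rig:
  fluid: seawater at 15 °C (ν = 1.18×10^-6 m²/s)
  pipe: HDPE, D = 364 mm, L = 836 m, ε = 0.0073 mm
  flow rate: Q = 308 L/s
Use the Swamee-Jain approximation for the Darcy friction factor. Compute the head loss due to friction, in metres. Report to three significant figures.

h_f ≈ 12.6 m

V = 4Q/(πD²) = 4·0.308/(π·0.364²) = 2.960 m/s
Re = VD/ν = 2.960·0.364/1.18×10^-6 = 9.13×10^5 → turbulent
ε/D = 0.0073/364 = 2.01×10^-5
Swamee-Jain: f = 0.01224
h_f = f(L/D)V²/(2g) = 0.01224·(836/0.364)·2.960²/(2·9.81) = 12.55 m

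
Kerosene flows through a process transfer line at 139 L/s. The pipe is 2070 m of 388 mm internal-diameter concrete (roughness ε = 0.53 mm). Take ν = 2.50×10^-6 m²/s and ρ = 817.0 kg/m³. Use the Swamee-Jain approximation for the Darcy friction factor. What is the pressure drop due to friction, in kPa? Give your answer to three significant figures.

Δp ≈ 68.2 kPa

V = 4Q/(πD²) = 4·0.139/(π·0.388²) = 1.176 m/s
Re = VD/ν = 1.176·0.388/2.50×10^-6 = 1.82×10^5 → turbulent
ε/D = 0.53/388 = 0.00137
Swamee-Jain: f = 0.02263
h_f = f(L/D)V²/(2g) = 0.02263·(2070/0.388)·1.176²/(2·9.81) = 8.506 m
Δp = ρg·h_f = 817.0·9.81·8.506 = 68.17 kPa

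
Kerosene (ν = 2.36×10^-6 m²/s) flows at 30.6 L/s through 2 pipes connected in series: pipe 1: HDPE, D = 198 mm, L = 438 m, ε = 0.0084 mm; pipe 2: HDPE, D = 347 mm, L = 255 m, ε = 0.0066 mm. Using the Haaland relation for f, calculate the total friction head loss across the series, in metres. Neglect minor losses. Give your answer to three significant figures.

Pipe 1: V = 0.9938 m/s, Re = 8.34×10^4, ε/D = 4.24×10^-5, f = 0.01868, h_1 = f(L/D)V²/2g = 2.080 m
Pipe 2: V = 0.3236 m/s, Re = 4.76×10^4, ε/D = 1.90×10^-5, f = 0.02099, h_2 = f(L/D)V²/2g = 0.08232 m
Series → Q common, losses add: H = Σh = 2.162 m

H ≈ 2.16 m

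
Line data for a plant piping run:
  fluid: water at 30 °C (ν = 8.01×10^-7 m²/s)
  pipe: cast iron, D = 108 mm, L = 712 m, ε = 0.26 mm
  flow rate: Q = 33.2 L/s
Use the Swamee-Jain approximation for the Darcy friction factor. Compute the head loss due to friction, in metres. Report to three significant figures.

V = 4Q/(πD²) = 4·0.0332/(π·0.108²) = 3.624 m/s
Re = VD/ν = 3.624·0.108/8.01×10^-7 = 4.89×10^5 → turbulent
ε/D = 0.26/108 = 0.00241
Swamee-Jain: f = 0.02506
h_f = f(L/D)V²/(2g) = 0.02506·(712/0.108)·3.624²/(2·9.81) = 110.6 m

h_f ≈ 111 m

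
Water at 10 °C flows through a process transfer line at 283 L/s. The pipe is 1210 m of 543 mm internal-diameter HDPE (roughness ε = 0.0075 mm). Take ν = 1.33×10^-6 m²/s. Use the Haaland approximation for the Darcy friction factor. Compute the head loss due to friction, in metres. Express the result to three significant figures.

h_f ≈ 2.24 m

V = 4Q/(πD²) = 4·0.283/(π·0.543²) = 1.222 m/s
Re = VD/ν = 1.222·0.543/1.33×10^-6 = 4.99×10^5 → turbulent
ε/D = 0.0075/543 = 1.38×10^-5
Haaland: f = 0.01323
h_f = f(L/D)V²/(2g) = 0.01323·(1210/0.543)·1.222²/(2·9.81) = 2.244 m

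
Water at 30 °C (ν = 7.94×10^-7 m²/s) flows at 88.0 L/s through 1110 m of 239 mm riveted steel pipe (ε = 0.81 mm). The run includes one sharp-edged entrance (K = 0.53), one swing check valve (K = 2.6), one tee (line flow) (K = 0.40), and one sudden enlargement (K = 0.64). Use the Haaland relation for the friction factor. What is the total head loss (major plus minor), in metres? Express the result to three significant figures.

V = 4Q/(πD²) = 1.962 m/s; V²/2g = 0.1961 m
Re = 5.90×10^5, ε/D = 0.00339 → f = 0.02733 (Haaland)
Major: h_f = f(L/D)·V²/2g = 0.02733·4644·0.1961 = 24.89 m
Minor: ΣK = 4.17; h_m = ΣK·V²/2g = 0.8178 m
Total H_L = 24.89 + 0.8178 = 25.71 m

H_L ≈ 25.7 m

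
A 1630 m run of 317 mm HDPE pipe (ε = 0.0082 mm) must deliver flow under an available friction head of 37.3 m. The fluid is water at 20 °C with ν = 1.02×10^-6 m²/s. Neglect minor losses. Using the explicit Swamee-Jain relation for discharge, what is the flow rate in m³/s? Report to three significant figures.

Swamee-Jain (Type II): Q = -0.965·√(gD⁵h_f/L)·ln[ε/(3.7D) + √(3.17ν²L/(gD³h_f))]
√(gD⁵h_f/L) = √(9.81·0.317⁵·37.3/1630) = 0.02681
ε/(3.7D) = 6.99×10^-6; √(3.17ν²L/(gD³h_f)) = 2.15×10^-5
Q = -0.965·0.02681·ln(2.847×10^-5) = 0.2708 m³/s
Check: V = 3.43 m/s, Re = 1.07×10^6, f = 0.01211, h_f = 37.3 m ≈ 37.3 m ✓

Q ≈ 0.271 m³/s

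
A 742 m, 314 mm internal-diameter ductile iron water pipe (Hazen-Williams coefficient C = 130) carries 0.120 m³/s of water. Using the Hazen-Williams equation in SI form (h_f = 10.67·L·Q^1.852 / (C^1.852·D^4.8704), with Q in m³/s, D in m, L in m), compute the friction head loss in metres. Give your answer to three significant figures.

h_f ≈ 5.35 m

h_f = 10.67·742·0.120^1.852 / (130^1.852·0.314^4.8704) = 5.350 m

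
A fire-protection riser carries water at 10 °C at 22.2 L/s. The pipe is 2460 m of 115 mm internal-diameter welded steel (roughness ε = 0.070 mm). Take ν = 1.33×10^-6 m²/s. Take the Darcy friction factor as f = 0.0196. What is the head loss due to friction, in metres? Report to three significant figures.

V = 4Q/(πD²) = 4·0.0222/(π·0.115²) = 2.137 m/s
h_f = f(L/D)V²/(2g) = 0.01960·(2460/0.115)·2.137²/(2·9.81) = 97.62 m

h_f ≈ 97.6 m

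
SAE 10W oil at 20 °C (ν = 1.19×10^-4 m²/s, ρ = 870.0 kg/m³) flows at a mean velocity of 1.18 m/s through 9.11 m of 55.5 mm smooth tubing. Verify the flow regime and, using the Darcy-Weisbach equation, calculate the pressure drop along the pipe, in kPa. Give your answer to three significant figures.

Re = VD/ν = 1.18·0.05550/1.19×10^-4 = 550 → laminar (Re < 2300)
f = 64/Re = 0.1163
h_f = f(L/D)V²/(2g) = 0.1163·(9.11/0.05550)·1.18²/(2·9.81) = 1.355 m
Δp = ρg·h_f = 870.0·9.81·1.355 = 11.56 kPa

Δp ≈ 11.6 kPa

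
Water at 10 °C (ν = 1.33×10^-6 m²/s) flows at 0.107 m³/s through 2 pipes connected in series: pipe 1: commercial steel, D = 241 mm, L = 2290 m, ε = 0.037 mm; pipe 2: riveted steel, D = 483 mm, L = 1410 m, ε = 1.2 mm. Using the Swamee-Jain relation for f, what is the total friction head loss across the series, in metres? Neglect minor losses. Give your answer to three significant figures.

H ≈ 42.1 m

Pipe 1: V = 2.346 m/s, Re = 4.25×10^5, ε/D = 1.54×10^-4, f = 0.01530, h_1 = f(L/D)V²/2g = 40.78 m
Pipe 2: V = 0.5840 m/s, Re = 2.12×10^5, ε/D = 0.00248, f = 0.02573, h_2 = f(L/D)V²/2g = 1.306 m
Series → Q common, losses add: H = Σh = 42.09 m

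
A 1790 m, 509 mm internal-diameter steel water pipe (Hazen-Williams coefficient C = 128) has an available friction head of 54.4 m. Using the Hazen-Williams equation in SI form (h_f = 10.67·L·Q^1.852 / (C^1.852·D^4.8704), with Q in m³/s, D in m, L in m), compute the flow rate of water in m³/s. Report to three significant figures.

Rearranging: Q = [h_f·C^1.852·D^4.8704 / (10.67·L)]^(1/1.852)
Q = [54.4·128^1.852·0.509^4.8704 / (10.67·1790)]^0.540 = 0.9152 m³/s

Q ≈ 0.915 m³/s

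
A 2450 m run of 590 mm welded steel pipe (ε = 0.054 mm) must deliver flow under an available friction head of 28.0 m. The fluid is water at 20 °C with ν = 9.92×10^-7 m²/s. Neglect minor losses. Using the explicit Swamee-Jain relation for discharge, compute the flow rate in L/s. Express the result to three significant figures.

Q ≈ 883 L/s

Swamee-Jain (Type II): Q = -0.965·√(gD⁵h_f/L)·ln[ε/(3.7D) + √(3.17ν²L/(gD³h_f))]
√(gD⁵h_f/L) = √(9.81·0.590⁵·28.0/2450) = 0.08953
ε/(3.7D) = 2.47×10^-5; √(3.17ν²L/(gD³h_f)) = 1.16×10^-5
Q = -0.965·0.08953·ln(3.638×10^-5) = 0.8831 m³/s
Check: V = 3.23 m/s, Re = 1.92×10^6, f = 0.01276, h_f = 28.2 m ≈ 28.0 m ✓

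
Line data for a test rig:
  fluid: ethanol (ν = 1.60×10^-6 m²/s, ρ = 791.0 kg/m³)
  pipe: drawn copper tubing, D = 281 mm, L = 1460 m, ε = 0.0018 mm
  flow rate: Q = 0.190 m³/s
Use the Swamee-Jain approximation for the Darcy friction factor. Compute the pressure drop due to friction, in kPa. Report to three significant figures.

Δp ≈ 251 kPa

V = 4Q/(πD²) = 4·0.190/(π·0.281²) = 3.064 m/s
Re = VD/ν = 3.064·0.281/1.60×10^-6 = 5.38×10^5 → turbulent
ε/D = 0.0018/281 = 6.41×10^-6
Swamee-Jain: f = 0.01303
h_f = f(L/D)V²/(2g) = 0.01303·(1460/0.281)·3.064²/(2·9.81) = 32.39 m
Δp = ρg·h_f = 791.0·9.81·32.39 = 251.3 kPa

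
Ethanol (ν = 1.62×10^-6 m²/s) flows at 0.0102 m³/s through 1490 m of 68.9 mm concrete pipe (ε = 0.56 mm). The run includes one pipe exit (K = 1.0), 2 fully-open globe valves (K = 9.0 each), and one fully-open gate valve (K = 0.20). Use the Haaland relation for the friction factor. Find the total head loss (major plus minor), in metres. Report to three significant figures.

V = 4Q/(πD²) = 2.736 m/s; V²/2g = 0.3815 m
Re = 1.16×10^5, ε/D = 0.00813 → f = 0.03599 (Haaland)
Major: h_f = f(L/D)·V²/2g = 0.03599·21626·0.3815 = 296.9 m
Minor: ΣK = 19.2; h_m = ΣK·V²/2g = 7.324 m
Total H_L = 296.9 + 7.324 = 304.3 m

H_L ≈ 304 m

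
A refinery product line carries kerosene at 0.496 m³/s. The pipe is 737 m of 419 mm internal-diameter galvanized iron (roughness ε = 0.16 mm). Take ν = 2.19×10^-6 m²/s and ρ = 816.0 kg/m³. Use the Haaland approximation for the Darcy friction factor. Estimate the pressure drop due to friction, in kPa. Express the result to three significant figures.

V = 4Q/(πD²) = 4·0.496/(π·0.419²) = 3.597 m/s
Re = VD/ν = 3.597·0.419/2.19×10^-6 = 6.88×10^5 → turbulent
ε/D = 0.16/419 = 3.82×10^-4
Haaland: f = 0.01652
h_f = f(L/D)V²/(2g) = 0.01652·(737/0.419)·3.597²/(2·9.81) = 19.17 m
Δp = ρg·h_f = 816.0·9.81·19.17 = 153.4 kPa

Δp ≈ 153 kPa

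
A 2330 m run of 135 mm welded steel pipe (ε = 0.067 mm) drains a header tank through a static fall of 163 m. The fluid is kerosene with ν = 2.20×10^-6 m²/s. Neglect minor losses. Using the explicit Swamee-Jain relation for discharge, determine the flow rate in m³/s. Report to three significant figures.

Q ≈ 0.0449 m³/s

Swamee-Jain (Type II): Q = -0.965·√(gD⁵h_f/L)·ln[ε/(3.7D) + √(3.17ν²L/(gD³h_f))]
√(gD⁵h_f/L) = √(9.81·0.135⁵·163/2330) = 0.005547
ε/(3.7D) = 1.34×10^-4; √(3.17ν²L/(gD³h_f)) = 9.53×10^-5
Q = -0.965·0.005547·ln(2.295×10^-4) = 0.04486 m³/s
Check: V = 3.13 m/s, Re = 1.92×10^5, f = 0.01898, h_f = 164 m ≈ 163 m ✓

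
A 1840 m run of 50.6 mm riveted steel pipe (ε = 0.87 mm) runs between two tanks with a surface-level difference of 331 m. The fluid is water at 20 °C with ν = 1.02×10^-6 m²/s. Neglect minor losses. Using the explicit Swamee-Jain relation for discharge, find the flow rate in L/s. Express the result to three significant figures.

Swamee-Jain (Type II): Q = -0.965·√(gD⁵h_f/L)·ln[ε/(3.7D) + √(3.17ν²L/(gD³h_f))]
√(gD⁵h_f/L) = √(9.81·0.0506⁵·331/1840) = 7.651×10^-4
ε/(3.7D) = 0.00465; √(3.17ν²L/(gD³h_f)) = 1.20×10^-4
Q = -0.965·7.651×10^-4·ln(0.004767) = 0.003947 m³/s
Check: V = 1.96 m/s, Re = 9.74×10^4, f = 0.04662, h_f = 333 m ≈ 331 m ✓

Q ≈ 3.95 L/s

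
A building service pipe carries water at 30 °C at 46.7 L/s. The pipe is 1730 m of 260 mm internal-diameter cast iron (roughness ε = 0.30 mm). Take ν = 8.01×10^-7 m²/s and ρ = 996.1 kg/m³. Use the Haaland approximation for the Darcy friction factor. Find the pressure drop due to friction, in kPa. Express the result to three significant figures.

Δp ≈ 54.3 kPa

V = 4Q/(πD²) = 4·0.0467/(π·0.260²) = 0.8796 m/s
Re = VD/ν = 0.8796·0.260/8.01×10^-7 = 2.86×10^5 → turbulent
ε/D = 0.30/260 = 0.00115
Haaland: f = 0.02119
h_f = f(L/D)V²/(2g) = 0.02119·(1730/0.260)·0.8796²/(2·9.81) = 5.559 m
Δp = ρg·h_f = 996.1·9.81·5.559 = 54.32 kPa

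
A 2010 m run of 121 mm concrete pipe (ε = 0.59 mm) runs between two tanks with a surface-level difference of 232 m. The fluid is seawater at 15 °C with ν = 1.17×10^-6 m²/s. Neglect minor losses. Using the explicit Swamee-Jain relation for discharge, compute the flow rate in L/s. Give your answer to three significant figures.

Q ≈ 34.5 L/s

Swamee-Jain (Type II): Q = -0.965·√(gD⁵h_f/L)·ln[ε/(3.7D) + √(3.17ν²L/(gD³h_f))]
√(gD⁵h_f/L) = √(9.81·0.121⁵·232/2010) = 0.005419
ε/(3.7D) = 0.00132; √(3.17ν²L/(gD³h_f)) = 4.65×10^-5
Q = -0.965·0.005419·ln(0.001364) = 0.03450 m³/s
Check: V = 3.00 m/s, Re = 3.10×10^5, f = 0.03058, h_f = 233 m ≈ 232 m ✓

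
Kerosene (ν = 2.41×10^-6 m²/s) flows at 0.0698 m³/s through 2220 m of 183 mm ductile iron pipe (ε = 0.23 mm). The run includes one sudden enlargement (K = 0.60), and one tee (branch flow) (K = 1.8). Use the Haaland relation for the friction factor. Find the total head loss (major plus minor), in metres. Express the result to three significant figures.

V = 4Q/(πD²) = 2.654 m/s; V²/2g = 0.3589 m
Re = 2.02×10^5, ε/D = 0.00126 → f = 0.02188 (Haaland)
Major: h_f = f(L/D)·V²/2g = 0.02188·12131·0.3589 = 95.26 m
Minor: ΣK = 2.40; h_m = ΣK·V²/2g = 0.8615 m
Total H_L = 95.26 + 0.8615 = 96.12 m

H_L ≈ 96.1 m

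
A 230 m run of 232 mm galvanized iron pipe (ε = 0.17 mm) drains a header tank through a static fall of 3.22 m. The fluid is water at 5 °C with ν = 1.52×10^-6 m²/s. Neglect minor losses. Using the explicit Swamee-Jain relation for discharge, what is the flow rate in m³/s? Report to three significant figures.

Q ≈ 0.0764 m³/s

Swamee-Jain (Type II): Q = -0.965·√(gD⁵h_f/L)·ln[ε/(3.7D) + √(3.17ν²L/(gD³h_f))]
√(gD⁵h_f/L) = √(9.81·0.232⁵·3.22/230) = 0.009608
ε/(3.7D) = 1.98×10^-4; √(3.17ν²L/(gD³h_f)) = 6.53×10^-5
Q = -0.965·0.009608·ln(2.634×10^-4) = 0.07641 m³/s
Check: V = 1.81 m/s, Re = 2.76×10^5, f = 0.01965, h_f = 3.24 m ≈ 3.22 m ✓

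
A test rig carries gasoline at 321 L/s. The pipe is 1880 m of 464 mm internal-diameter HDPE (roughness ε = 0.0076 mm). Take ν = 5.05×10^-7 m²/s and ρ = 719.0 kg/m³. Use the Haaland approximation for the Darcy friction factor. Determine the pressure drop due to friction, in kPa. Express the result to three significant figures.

Δp ≈ 57.8 kPa

V = 4Q/(πD²) = 4·0.321/(π·0.464²) = 1.898 m/s
Re = VD/ν = 1.898·0.464/5.05×10^-7 = 1.74×10^6 → turbulent
ε/D = 0.0076/464 = 1.64×10^-5
Haaland: f = 0.01102
h_f = f(L/D)V²/(2g) = 0.01102·(1880/0.464)·1.898²/(2·9.81) = 8.200 m
Δp = ρg·h_f = 719.0·9.81·8.200 = 57.84 kPa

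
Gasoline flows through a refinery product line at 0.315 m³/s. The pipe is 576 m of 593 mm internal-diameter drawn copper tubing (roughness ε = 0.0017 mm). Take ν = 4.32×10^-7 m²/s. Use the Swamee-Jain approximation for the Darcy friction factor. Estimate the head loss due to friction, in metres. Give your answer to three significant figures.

V = 4Q/(πD²) = 4·0.315/(π·0.593²) = 1.141 m/s
Re = VD/ν = 1.141·0.593/4.32×10^-7 = 1.57×10^6 → turbulent
ε/D = 0.0017/593 = 2.87×10^-6
Swamee-Jain: f = 0.01087
h_f = f(L/D)V²/(2g) = 0.01087·(576/0.593)·1.141²/(2·9.81) = 0.7003 m

h_f ≈ 0.700 m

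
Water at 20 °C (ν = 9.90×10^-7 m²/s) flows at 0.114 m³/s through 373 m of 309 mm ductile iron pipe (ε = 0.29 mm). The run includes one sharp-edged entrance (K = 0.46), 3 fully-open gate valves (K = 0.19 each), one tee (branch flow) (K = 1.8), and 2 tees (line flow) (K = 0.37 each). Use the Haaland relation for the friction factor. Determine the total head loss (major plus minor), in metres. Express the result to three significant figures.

V = 4Q/(πD²) = 1.520 m/s; V²/2g = 0.1178 m
Re = 4.74×10^5, ε/D = 9.39×10^-4 → f = 0.01995 (Haaland)
Major: h_f = f(L/D)·V²/2g = 0.01995·1207·0.1178 = 2.836 m
Minor: ΣK = 3.57; h_m = ΣK·V²/2g = 0.4205 m
Total H_L = 2.836 + 0.4205 = 3.257 m

H_L ≈ 3.26 m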